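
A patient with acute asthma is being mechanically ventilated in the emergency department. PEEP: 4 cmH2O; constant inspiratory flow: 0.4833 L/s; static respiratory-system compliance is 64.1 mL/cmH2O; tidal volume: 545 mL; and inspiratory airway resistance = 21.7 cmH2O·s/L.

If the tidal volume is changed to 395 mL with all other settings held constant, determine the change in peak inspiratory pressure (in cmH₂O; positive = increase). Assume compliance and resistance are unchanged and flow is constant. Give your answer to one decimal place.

-2.3

PIP = Vt/C + R·V̇ + PEEP (constant-flow equation of motion).
Only the elastic term changes: ΔPIP = ΔVt / C = (395 − 545) / 64.1 = -2.34 cmH2O.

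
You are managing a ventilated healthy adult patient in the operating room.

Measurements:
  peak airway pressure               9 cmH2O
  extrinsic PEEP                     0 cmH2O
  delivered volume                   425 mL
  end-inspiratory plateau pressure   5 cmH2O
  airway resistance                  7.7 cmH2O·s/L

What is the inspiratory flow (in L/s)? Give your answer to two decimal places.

0.52

flow = (PIP − Pplat) / Raw = 4.0 / 7.7 = 0.5195 L/s.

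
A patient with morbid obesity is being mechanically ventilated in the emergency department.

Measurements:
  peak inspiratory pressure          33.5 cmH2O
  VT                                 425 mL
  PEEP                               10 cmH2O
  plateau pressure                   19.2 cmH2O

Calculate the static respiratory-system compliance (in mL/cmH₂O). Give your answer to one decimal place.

Cstat = Vt / (Pplat − PEEP) = 425 / (19.2 − 10) = 425 / 9.2 = 46.196 mL/cmH2O.

46.2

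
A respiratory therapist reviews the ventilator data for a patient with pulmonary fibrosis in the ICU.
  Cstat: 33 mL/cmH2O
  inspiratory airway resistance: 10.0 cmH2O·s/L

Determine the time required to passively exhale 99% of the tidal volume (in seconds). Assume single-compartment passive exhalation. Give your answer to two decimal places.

τ = R × C = 10.0 × 33 mL/cmH2O = 10.0 × 0.033 L/cmH2O = 0.33 s.
Exhaled fraction f = 1 − e^(−t/τ) → t = −τ·ln(1 − f) = −0.33·ln(0.01) = 1.52 s.

1.52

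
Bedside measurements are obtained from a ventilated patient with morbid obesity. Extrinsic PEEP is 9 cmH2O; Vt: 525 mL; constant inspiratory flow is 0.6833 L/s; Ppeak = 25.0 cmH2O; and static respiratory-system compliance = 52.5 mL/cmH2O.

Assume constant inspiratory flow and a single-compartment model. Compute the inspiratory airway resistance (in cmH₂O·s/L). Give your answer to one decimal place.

Equation of motion (constant flow): PIP = Vt/C + R·V̇ + PEEP.
R·V̇ = PIP − Vt/C − PEEP = 25.0 − 525/52.5 − 9 = 25.0 − 10.0 − 9 = 6.0 cmH2O.
R = 6.0 / 0.6833 = 8.781 cmH2O·s/L.

8.8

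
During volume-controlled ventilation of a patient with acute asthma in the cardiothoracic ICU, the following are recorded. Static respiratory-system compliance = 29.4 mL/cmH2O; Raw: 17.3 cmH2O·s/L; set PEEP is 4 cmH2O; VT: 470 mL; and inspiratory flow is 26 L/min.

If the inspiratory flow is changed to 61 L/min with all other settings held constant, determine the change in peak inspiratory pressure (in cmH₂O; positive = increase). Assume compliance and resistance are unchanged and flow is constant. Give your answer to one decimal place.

10.1

Flow: 26 L/min ÷ 60 = 0.4333 L/s.
New flow: 61 L/min ÷ 60 = 1.0167 L/s.
PIP = Vt/C + R·V̇ + PEEP (constant-flow equation of motion).
Only the resistive term changes: ΔPIP = R × ΔV̇ = 17.3 × (1.0167 − 0.4333) = 17.3 × 0.5834 = 10.093 cmH2O.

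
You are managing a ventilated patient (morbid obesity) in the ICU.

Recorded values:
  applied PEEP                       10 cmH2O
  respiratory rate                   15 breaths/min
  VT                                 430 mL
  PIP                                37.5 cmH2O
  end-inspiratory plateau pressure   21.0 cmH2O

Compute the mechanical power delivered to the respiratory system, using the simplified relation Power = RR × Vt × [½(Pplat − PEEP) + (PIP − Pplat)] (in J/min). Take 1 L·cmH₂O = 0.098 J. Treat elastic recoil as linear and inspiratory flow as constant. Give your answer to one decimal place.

13.9

Per-breath work = Vt × [½(Pplat−PEEP) + (PIP−Pplat)] = 0.430 × [0.5×11.0 + 16.5] = 0.430 × 22.0 = 9.46 L·cmH2O.
Power = 15 × 9.46 = 141.9 L·cmH2O/min.
× 0.098 J/(L·cmH2O) → 13.906 J/min.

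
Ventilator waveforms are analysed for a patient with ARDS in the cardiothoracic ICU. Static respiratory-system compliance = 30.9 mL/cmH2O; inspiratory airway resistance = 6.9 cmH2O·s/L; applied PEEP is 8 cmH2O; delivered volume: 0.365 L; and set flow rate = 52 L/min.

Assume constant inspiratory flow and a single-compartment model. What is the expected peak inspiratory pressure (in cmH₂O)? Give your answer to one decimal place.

25.8

Flow: 52 L/min ÷ 60 = 0.8667 L/s.
Equation of motion (constant flow): PIP = Vt/C + R·V̇ + PEEP.
PIP = 365/30.9 + 6.9×0.8667 + 8 = 11.812 + 5.98 + 8 = 25.792 cmH2O.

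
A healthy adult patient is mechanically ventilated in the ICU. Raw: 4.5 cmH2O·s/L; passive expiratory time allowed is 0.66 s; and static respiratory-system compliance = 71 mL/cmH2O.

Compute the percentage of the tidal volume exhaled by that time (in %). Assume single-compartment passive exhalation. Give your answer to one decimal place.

87.3

τ = R × C = 4.5 × 71 mL/cmH2O = 4.5 × 0.071 L/cmH2O = 0.3195 s.
Passive exhalation: V(t)/V₀ = e^(−t/τ) = e^(−0.66/0.3195) = 0.1267.
Fraction exhaled = 1 − 0.1267 = 0.8733 → 87.33%.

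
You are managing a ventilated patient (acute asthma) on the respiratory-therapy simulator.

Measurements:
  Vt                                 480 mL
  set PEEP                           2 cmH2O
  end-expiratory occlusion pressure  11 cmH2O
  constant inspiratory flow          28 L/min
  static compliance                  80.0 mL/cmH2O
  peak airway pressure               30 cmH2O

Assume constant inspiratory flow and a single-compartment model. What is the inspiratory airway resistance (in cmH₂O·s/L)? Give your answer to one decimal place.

Flow: 28 L/min ÷ 60 = 0.4667 L/s.
Total PEEP = 11 cmH2O (set 2 + intrinsic 9); this is the baseline alveolar pressure.
Equation of motion (constant flow): PIP = Vt/C + R·V̇ + PEEP.
R·V̇ = PIP − Vt/C − PEEP = 30 − 480/80.0 − 11 = 30 − 6.0 − 11 = 13.0 cmH2O.
R = 13.0 / 0.4667 = 27.855 cmH2O·s/L.

27.9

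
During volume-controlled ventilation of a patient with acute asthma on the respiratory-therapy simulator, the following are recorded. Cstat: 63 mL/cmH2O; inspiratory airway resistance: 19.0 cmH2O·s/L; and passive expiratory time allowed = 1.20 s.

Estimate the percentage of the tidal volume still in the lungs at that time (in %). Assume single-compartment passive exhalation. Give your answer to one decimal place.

τ = R × C = 19.0 × 63 mL/cmH2O = 19.0 × 0.063 L/cmH2O = 1.197 s.
Passive exhalation: V(t)/V₀ = e^(−t/τ) = e^(−1.20/1.197) = 0.367.
Fraction remaining = 0.367 → 36.7%.

36.7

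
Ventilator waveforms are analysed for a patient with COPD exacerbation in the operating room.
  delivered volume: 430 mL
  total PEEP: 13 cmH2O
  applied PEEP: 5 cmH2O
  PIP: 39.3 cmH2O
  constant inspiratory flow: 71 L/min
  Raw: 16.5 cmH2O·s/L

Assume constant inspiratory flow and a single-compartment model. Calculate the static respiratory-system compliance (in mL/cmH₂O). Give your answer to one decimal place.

Flow: 71 L/min ÷ 60 = 1.1833 L/s.
Total PEEP = 13 cmH2O (set 5 + intrinsic 8); this is the baseline alveolar pressure.
Equation of motion (constant flow): PIP = Vt/C + R·V̇ + PEEP.
Vt/C = PIP − R·V̇ − PEEP = 39.3 − 16.5×1.1833 − 13 = 39.3 − 19.524 − 13 = 6.776 cmH2O.
C = Vt / 6.776 = 430 / 6.776 = 63.459 mL/cmH2O.

63.5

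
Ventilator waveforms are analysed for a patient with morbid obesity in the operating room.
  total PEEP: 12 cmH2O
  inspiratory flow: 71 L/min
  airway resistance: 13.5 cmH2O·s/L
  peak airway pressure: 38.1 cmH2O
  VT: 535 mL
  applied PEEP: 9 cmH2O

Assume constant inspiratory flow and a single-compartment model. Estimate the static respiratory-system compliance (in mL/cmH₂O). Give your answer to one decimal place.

52.8

Flow: 71 L/min ÷ 60 = 1.1833 L/s.
Total PEEP = 12 cmH2O (set 9 + intrinsic 3); this is the baseline alveolar pressure.
Equation of motion (constant flow): PIP = Vt/C + R·V̇ + PEEP.
Vt/C = PIP − R·V̇ − PEEP = 38.1 − 13.5×1.1833 − 12 = 38.1 − 15.975 − 12 = 10.125 cmH2O.
C = Vt / 10.125 = 535 / 10.125 = 52.84 mL/cmH2O.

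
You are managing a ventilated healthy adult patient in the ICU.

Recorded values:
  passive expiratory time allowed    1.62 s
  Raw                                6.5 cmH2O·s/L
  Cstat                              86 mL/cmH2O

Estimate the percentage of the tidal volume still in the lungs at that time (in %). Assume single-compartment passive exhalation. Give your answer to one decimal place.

τ = R × C = 6.5 × 86 mL/cmH2O = 6.5 × 0.086 L/cmH2O = 0.559 s.
Passive exhalation: V(t)/V₀ = e^(−t/τ) = e^(−1.62/0.559) = 0.05513.
Fraction remaining = 0.05513 → 5.513%.

5.5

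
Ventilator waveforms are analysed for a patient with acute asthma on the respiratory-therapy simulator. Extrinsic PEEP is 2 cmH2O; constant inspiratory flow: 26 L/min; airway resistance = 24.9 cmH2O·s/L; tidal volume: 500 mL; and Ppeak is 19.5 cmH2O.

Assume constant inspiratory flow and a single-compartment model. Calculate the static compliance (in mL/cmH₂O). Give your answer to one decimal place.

Flow: 26 L/min ÷ 60 = 0.4333 L/s.
Equation of motion (constant flow): PIP = Vt/C + R·V̇ + PEEP.
Vt/C = PIP − R·V̇ − PEEP = 19.5 − 24.9×0.4333 − 2 = 19.5 − 10.789 − 2 = 6.711 cmH2O.
C = Vt / 6.711 = 500 / 6.711 = 74.505 mL/cmH2O.

74.5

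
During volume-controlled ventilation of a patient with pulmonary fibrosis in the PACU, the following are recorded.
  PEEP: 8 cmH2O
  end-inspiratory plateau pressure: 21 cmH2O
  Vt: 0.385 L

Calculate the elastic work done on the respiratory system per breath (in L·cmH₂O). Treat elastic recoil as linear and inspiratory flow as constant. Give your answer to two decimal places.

Elastic work ≈ ½ × (Pplat − PEEP) × Vt = 0.5 × (21 − 8) × 0.385 L = 0.5 × 13.0 × 0.385 = 2.503 L·cmH2O.

2.50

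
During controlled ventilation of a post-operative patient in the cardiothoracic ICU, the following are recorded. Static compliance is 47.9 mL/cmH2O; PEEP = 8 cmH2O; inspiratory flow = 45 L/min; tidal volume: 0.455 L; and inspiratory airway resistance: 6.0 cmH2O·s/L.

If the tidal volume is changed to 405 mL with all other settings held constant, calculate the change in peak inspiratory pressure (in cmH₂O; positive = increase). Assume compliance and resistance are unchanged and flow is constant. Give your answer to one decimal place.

PIP = Vt/C + R·V̇ + PEEP (constant-flow equation of motion).
Only the elastic term changes: ΔPIP = ΔVt / C = (405 − 455) / 47.9 = -1.044 cmH2O.

-1.0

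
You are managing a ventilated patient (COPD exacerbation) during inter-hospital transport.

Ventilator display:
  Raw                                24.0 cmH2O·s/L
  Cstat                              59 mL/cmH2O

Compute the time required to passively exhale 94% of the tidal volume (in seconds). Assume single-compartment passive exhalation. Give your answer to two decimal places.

3.98

τ = R × C = 24.0 × 59 mL/cmH2O = 24.0 × 0.059 L/cmH2O = 1.416 s.
Exhaled fraction f = 1 − e^(−t/τ) → t = −τ·ln(1 − f) = −1.416·ln(0.06) = 3.984 s.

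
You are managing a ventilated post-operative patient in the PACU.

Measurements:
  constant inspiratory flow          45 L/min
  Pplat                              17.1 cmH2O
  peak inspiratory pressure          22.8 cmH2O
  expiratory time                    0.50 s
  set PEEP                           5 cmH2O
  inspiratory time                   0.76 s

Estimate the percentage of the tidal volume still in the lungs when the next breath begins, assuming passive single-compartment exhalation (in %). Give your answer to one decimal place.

24.7

Flow: 45 L/min ÷ 60 = 0.75 L/s.
Vt = flow × Ti = 0.75 L/s × 0.76 s × 1000 mL/L = 570.0 mL.
R = (PIP − Pplat)/V̇ = (22.8 − 17.1) / 0.75 = 5.7/0.75 = 7.6 cmH2O·s/L.
C = Vt/(Pplat − PEEP) = 570.0 / (17.1 − 5) = 570.0/12.1 = 47.107 mL/cmH2O.
τ = R × C = 7.6 × 0.04711 L/cmH2O = 0.358 s.
Fraction remaining at end-expiration = e^(−Te/τ) = e^(−0.50/0.358) = 0.2474 → 24.74%.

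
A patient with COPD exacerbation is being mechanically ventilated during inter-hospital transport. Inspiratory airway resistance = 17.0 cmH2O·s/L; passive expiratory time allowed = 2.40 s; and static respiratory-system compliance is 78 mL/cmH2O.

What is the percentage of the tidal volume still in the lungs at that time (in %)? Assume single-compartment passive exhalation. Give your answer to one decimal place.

16.4

τ = R × C = 17.0 × 78 mL/cmH2O = 17.0 × 0.078 L/cmH2O = 1.326 s.
Passive exhalation: V(t)/V₀ = e^(−t/τ) = e^(−2.40/1.326) = 0.1637.
Fraction remaining = 0.1637 → 16.37%.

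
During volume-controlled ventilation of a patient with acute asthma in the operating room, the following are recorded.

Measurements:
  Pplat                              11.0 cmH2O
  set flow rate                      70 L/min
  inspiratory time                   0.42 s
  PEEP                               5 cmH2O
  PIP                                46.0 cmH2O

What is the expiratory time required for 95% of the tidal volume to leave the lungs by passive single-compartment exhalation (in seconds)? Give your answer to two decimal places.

Flow: 70 L/min ÷ 60 = 1.1667 L/s.
Vt = flow × Ti = 1.1667 L/s × 0.42 s × 1000 mL/L = 490.01 mL.
R = (PIP − Pplat)/V̇ = (46.0 − 11.0) / 1.1667 = 35.0/1.1667 = 29.999 cmH2O·s/L.
C = Vt/(Pplat − PEEP) = 490.01 / (11.0 − 5) = 490.01/6.0 = 81.668 mL/cmH2O.
τ = R × C = 29.999 × 0.08167 L/cmH2O = 2.45 s.
t = −τ·ln(1 − 0.95) = −2.45·ln(0.05) = 7.34 s.

7.34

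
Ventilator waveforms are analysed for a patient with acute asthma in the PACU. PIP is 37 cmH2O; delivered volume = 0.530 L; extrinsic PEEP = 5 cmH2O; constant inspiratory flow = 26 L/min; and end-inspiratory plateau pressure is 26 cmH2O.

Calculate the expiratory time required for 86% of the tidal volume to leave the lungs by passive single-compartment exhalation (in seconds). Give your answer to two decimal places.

Flow: 26 L/min ÷ 60 = 0.4333 L/s.
R = (PIP − Pplat)/V̇ = (37 − 26) / 0.4333 = 11.0/0.4333 = 25.387 cmH2O·s/L.
C = Vt/(Pplat − PEEP) = 530.0 / (26 − 5) = 530.0/21.0 = 25.238 mL/cmH2O.
τ = R × C = 25.387 × 0.02524 L/cmH2O = 0.6408 s.
t = −τ·ln(1 − 0.86) = −0.6408·ln(0.14) = 1.26 s.

1.26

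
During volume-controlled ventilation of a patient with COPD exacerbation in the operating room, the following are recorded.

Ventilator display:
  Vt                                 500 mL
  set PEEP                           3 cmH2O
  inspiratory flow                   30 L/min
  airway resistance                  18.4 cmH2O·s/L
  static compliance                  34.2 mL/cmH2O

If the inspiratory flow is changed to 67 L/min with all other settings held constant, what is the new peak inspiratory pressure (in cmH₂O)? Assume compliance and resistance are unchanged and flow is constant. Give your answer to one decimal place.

Flow: 30 L/min ÷ 60 = 0.5 L/s.
New flow: 67 L/min ÷ 60 = 1.1167 L/s.
PIP = Vt/C + R·V̇ + PEEP (constant-flow equation of motion).
Only the resistive term changes: ΔPIP = R × ΔV̇ = 18.4 × (1.1167 − 0.5) = 18.4 × 0.6167 = 11.347 cmH2O.
Original PIP = 500/34.2 + 18.4×0.5 + 3 = 26.82 cmH2O; new PIP = 26.82 + (11.347) = 38.167 cmH2O.

38.2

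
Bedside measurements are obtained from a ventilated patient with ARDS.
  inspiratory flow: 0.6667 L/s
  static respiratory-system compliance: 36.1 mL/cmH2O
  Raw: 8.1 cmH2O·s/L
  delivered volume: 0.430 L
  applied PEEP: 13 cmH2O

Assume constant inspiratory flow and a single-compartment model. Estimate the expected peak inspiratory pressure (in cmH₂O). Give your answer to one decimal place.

30.3

Equation of motion (constant flow): PIP = Vt/C + R·V̇ + PEEP.
PIP = 430/36.1 + 8.1×0.6667 + 13 = 11.911 + 5.4 + 13 = 30.311 cmH2O.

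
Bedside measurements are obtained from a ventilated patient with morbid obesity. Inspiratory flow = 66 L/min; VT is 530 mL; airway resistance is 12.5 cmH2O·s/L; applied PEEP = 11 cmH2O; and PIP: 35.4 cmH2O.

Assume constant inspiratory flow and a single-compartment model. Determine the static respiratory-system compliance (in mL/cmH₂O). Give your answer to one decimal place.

Flow: 66 L/min ÷ 60 = 1.1 L/s.
Equation of motion (constant flow): PIP = Vt/C + R·V̇ + PEEP.
Vt/C = PIP − R·V̇ − PEEP = 35.4 − 12.5×1.1 − 11 = 35.4 − 13.75 − 11 = 10.65 cmH2O.
C = Vt / 10.65 = 530 / 10.65 = 49.765 mL/cmH2O.

49.8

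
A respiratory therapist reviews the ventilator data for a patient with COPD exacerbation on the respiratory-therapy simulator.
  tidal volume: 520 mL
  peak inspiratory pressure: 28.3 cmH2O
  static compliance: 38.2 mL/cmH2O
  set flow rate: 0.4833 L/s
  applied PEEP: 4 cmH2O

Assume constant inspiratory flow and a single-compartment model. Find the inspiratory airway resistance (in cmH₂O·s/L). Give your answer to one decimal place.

Equation of motion (constant flow): PIP = Vt/C + R·V̇ + PEEP.
R·V̇ = PIP − Vt/C − PEEP = 28.3 − 520/38.2 − 4 = 28.3 − 13.613 − 4 = 10.687 cmH2O.
R = 10.687 / 0.4833 = 22.113 cmH2O·s/L.

22.1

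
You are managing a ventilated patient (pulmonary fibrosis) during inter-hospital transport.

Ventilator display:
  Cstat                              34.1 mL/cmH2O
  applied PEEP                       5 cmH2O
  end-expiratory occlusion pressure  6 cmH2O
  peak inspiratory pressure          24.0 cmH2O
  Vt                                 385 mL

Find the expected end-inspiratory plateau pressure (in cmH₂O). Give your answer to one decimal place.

17.3

End-expiratory occlusion gives total PEEP = 6 cmH2O (intrinsic PEEP = 6 − 5 = 1). Use total PEEP for the elastic gradient.
Pplat = PEEPtotal + Vt / Cstat = 6 + 385 / 34.1 = 6 + 11.29 = 17.29 cmH2O.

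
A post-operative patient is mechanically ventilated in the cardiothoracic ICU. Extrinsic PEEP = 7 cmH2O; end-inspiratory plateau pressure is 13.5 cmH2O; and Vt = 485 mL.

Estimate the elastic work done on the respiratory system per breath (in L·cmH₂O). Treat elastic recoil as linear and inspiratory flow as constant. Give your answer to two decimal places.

Elastic work ≈ ½ × (Pplat − PEEP) × Vt = 0.5 × (13.5 − 7) × 0.485 L = 0.5 × 6.5 × 0.485 = 1.576 L·cmH2O.

1.58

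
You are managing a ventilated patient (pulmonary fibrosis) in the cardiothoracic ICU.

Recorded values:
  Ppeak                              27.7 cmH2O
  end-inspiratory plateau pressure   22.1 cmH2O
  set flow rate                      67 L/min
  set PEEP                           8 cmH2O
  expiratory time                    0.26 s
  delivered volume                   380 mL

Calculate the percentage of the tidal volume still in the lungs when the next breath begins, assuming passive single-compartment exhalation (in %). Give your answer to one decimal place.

14.6

Flow: 67 L/min ÷ 60 = 1.1167 L/s.
R = (PIP − Pplat)/V̇ = (27.7 − 22.1) / 1.1167 = 5.6/1.1167 = 5.015 cmH2O·s/L.
C = Vt/(Pplat − PEEP) = 380.0 / (22.1 − 8) = 380.0/14.1 = 26.95 mL/cmH2O.
τ = R × C = 5.015 × 0.02695 L/cmH2O = 0.1352 s.
Fraction remaining at end-expiration = e^(−Te/τ) = e^(−0.26/0.1352) = 0.1462 → 14.62%.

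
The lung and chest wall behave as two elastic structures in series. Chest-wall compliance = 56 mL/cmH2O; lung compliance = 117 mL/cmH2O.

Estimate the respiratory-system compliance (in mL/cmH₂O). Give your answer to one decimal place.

Lung and chest wall are elastances in series: 1/Crs = 1/CL + 1/Ccw.
1/Crs = 1/117 + 1/56 = 0.0264.
Crs = 37.879 mL/cmH2O.

37.9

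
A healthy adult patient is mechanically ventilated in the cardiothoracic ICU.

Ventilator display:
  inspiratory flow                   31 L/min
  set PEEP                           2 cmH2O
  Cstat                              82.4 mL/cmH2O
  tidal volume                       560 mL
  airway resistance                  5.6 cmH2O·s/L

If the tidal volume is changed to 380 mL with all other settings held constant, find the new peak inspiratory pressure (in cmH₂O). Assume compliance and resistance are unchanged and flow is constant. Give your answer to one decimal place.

Flow: 31 L/min ÷ 60 = 0.5167 L/s.
PIP = Vt/C + R·V̇ + PEEP (constant-flow equation of motion).
Only the elastic term changes: ΔPIP = ΔVt / C = (380 − 560) / 82.4 = -2.184 cmH2O.
Original PIP = 560/82.4 + 5.6×0.5167 + 2 = 11.69 cmH2O; new PIP = 11.69 + (-2.184) = 9.506 cmH2O.

9.5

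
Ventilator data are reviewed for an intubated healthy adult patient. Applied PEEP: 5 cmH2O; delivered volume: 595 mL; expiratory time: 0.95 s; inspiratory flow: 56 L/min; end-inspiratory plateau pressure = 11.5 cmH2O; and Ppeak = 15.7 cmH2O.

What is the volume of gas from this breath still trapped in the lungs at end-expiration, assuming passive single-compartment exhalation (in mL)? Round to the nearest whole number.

Flow: 56 L/min ÷ 60 = 0.9333 L/s.
R = (PIP − Pplat)/V̇ = (15.7 − 11.5) / 0.9333 = 4.2/0.9333 = 4.5 cmH2O·s/L.
C = Vt/(Pplat − PEEP) = 595.0 / (11.5 − 5) = 595.0/6.5 = 91.538 mL/cmH2O.
τ = R × C = 4.5 × 0.09154 L/cmH2O = 0.4119 s.
Fraction remaining = e^(−Te/τ) = e^(−0.95/0.4119) = 0.09962.
Trapped volume = 595.0 × 0.09962 = 59.274 mL.

59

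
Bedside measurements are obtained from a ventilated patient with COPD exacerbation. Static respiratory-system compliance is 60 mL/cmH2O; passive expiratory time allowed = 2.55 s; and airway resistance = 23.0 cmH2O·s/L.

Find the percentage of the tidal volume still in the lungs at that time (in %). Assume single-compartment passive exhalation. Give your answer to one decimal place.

15.8

τ = R × C = 23.0 × 60 mL/cmH2O = 23.0 × 0.060 L/cmH2O = 1.38 s.
Passive exhalation: V(t)/V₀ = e^(−t/τ) = e^(−2.55/1.38) = 0.1576.
Fraction remaining = 0.1576 → 15.76%.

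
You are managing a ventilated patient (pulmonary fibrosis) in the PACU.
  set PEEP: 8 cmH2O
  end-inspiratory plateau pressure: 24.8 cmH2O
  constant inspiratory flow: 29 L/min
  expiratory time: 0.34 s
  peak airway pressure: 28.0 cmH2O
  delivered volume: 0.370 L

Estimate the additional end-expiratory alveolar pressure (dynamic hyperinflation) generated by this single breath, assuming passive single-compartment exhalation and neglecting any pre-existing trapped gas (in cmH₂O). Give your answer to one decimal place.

1.6

Flow: 29 L/min ÷ 60 = 0.4833 L/s.
R = (PIP − Pplat)/V̇ = (28.0 − 24.8) / 0.4833 = 3.2/0.4833 = 6.621 cmH2O·s/L.
C = Vt/(Pplat − PEEP) = 370.0 / (24.8 − 8) = 370.0/16.8 = 22.024 mL/cmH2O.
τ = R × C = 6.621 × 0.02202 L/cmH2O = 0.1458 s.
Fraction remaining = e^(−Te/τ) = e^(−0.34/0.1458) = 0.09711; trapped volume = 370.0 × 0.09711 = 35.931 mL.
Additional alveolar pressure from trapping ≈ V_trapped / C = 35.931 / 22.024 = 1.631 cmH2O.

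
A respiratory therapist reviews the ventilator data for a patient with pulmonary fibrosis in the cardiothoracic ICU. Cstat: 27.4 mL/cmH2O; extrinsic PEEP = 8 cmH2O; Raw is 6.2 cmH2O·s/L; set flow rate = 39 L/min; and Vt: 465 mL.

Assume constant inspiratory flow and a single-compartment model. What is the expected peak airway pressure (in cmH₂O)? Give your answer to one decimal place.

Flow: 39 L/min ÷ 60 = 0.65 L/s.
Equation of motion (constant flow): PIP = Vt/C + R·V̇ + PEEP.
PIP = 465/27.4 + 6.2×0.65 + 8 = 16.971 + 4.03 + 8 = 29.001 cmH2O.

29.0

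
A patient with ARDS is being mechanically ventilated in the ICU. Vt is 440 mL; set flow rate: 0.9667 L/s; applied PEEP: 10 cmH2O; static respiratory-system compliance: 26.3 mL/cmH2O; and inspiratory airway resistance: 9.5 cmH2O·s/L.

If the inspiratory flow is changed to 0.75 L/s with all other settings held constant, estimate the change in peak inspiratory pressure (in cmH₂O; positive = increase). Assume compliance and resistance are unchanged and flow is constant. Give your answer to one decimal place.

-2.1

PIP = Vt/C + R·V̇ + PEEP (constant-flow equation of motion).
Only the resistive term changes: ΔPIP = R × ΔV̇ = 9.5 × (0.75 − 0.9667) = 9.5 × -0.2167 = -2.059 cmH2O.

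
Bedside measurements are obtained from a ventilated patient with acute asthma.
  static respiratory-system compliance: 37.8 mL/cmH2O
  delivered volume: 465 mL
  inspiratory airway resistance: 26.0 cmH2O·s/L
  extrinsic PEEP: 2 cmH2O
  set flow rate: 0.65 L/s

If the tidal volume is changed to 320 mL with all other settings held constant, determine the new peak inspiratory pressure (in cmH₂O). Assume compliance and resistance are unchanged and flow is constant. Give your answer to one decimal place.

PIP = Vt/C + R·V̇ + PEEP (constant-flow equation of motion).
Only the elastic term changes: ΔPIP = ΔVt / C = (320 − 465) / 37.8 = -3.836 cmH2O.
Original PIP = 465/37.8 + 26.0×0.65 + 2 = 31.202 cmH2O; new PIP = 31.202 + (-3.836) = 27.366 cmH2O.

27.4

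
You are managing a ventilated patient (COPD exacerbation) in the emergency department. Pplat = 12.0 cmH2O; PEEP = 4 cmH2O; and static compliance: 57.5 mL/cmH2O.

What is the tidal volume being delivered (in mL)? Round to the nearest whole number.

460

Vt = Cstat × (Pplat − PEEP) = 57.5 × (12.0 − 4) = 57.5 × 8.0 = 460.0 mL.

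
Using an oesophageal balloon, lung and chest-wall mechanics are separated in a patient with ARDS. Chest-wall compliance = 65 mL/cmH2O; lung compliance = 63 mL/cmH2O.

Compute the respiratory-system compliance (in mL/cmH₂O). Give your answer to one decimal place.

32.0

Lung and chest wall are elastances in series: 1/Crs = 1/CL + 1/Ccw.
1/Crs = 1/63 + 1/65 = 0.03126.
Crs = 31.99 mL/cmH2O.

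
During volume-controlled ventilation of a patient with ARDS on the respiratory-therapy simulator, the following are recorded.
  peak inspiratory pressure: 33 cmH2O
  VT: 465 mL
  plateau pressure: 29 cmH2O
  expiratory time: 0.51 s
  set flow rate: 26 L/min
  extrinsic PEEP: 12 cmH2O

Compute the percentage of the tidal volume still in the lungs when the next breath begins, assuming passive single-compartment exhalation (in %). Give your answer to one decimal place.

13.3

Flow: 26 L/min ÷ 60 = 0.4333 L/s.
R = (PIP − Pplat)/V̇ = (33 − 29) / 0.4333 = 4.0/0.4333 = 9.231 cmH2O·s/L.
C = Vt/(Pplat − PEEP) = 465.0 / (29 − 12) = 465.0/17.0 = 27.353 mL/cmH2O.
τ = R × C = 9.231 × 0.02735 L/cmH2O = 0.2525 s.
Fraction remaining at end-expiration = e^(−Te/τ) = e^(−0.51/0.2525) = 0.1327 → 13.27%.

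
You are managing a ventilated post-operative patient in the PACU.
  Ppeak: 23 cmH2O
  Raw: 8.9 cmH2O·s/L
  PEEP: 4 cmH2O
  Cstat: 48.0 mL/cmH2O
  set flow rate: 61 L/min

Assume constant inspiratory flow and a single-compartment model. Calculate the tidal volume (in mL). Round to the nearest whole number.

478

Flow: 61 L/min ÷ 60 = 1.0167 L/s.
Equation of motion (constant flow): PIP = Vt/C + R·V̇ + PEEP.
Vt/C = PIP − R·V̇ − PEEP = 23 − 9.049 − 4 = 9.951 cmH2O.
Vt = C × 9.951 = 48.0 × 9.951 = 477.65 mL.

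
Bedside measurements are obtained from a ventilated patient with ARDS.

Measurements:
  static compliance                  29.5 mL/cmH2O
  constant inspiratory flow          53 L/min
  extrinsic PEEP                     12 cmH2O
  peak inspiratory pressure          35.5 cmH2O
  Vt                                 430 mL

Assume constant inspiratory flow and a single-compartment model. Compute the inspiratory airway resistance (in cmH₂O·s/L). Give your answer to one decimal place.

Flow: 53 L/min ÷ 60 = 0.8833 L/s.
Equation of motion (constant flow): PIP = Vt/C + R·V̇ + PEEP.
R·V̇ = PIP − Vt/C − PEEP = 35.5 − 430/29.5 − 12 = 35.5 − 14.576 − 12 = 8.924 cmH2O.
R = 8.924 / 0.8833 = 10.103 cmH2O·s/L.

10.1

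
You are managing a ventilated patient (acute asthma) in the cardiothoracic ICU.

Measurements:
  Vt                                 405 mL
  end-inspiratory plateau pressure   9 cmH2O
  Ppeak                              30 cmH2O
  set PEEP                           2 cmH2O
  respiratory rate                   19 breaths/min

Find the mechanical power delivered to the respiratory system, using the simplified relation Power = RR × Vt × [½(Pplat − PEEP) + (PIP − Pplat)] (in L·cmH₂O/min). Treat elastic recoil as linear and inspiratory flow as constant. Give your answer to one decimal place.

Per-breath work = Vt × [½(Pplat−PEEP) + (PIP−Pplat)] = 0.405 × [0.5×7.0 + 21.0] = 0.405 × 24.5 = 9.923 L·cmH2O.
Power = 19 × 9.923 = 188.54 L·cmH2O/min.

188.5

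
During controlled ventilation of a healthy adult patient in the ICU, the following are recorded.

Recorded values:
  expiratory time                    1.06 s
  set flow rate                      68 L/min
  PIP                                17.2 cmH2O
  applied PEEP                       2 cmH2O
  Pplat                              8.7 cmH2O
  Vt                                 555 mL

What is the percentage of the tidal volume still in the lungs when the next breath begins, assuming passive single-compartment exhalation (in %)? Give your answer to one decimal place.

Flow: 68 L/min ÷ 60 = 1.1333 L/s.
R = (PIP − Pplat)/V̇ = (17.2 − 8.7) / 1.1333 = 8.5/1.1333 = 7.5 cmH2O·s/L.
C = Vt/(Pplat − PEEP) = 555.0 / (8.7 − 2) = 555.0/6.7 = 82.836 mL/cmH2O.
τ = R × C = 7.5 × 0.08284 L/cmH2O = 0.6213 s.
Fraction remaining at end-expiration = e^(−Te/τ) = e^(−1.06/0.6213) = 0.1816 → 18.16%.

18.2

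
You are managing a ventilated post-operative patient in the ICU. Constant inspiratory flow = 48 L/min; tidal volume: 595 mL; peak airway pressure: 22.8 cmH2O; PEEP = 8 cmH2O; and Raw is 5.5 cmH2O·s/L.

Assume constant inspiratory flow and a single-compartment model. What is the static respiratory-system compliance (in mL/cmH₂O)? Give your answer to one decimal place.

57.2

Flow: 48 L/min ÷ 60 = 0.8 L/s.
Equation of motion (constant flow): PIP = Vt/C + R·V̇ + PEEP.
Vt/C = PIP − R·V̇ − PEEP = 22.8 − 5.5×0.8 − 8 = 22.8 − 4.4 − 8 = 10.4 cmH2O.
C = Vt / 10.4 = 595 / 10.4 = 57.212 mL/cmH2O.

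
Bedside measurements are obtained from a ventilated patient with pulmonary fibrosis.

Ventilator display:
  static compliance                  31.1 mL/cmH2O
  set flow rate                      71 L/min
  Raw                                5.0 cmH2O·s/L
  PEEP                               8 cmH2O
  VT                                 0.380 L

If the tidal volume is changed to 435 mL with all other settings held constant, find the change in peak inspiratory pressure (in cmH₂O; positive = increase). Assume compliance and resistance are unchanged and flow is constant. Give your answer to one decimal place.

1.8

PIP = Vt/C + R·V̇ + PEEP (constant-flow equation of motion).
Only the elastic term changes: ΔPIP = ΔVt / C = (435 − 380) / 31.1 = 1.768 cmH2O.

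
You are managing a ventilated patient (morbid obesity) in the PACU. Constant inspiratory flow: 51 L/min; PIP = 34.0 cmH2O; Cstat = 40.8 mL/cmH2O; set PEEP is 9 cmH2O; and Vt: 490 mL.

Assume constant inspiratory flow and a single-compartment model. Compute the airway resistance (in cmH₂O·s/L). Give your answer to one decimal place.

Flow: 51 L/min ÷ 60 = 0.85 L/s.
Equation of motion (constant flow): PIP = Vt/C + R·V̇ + PEEP.
R·V̇ = PIP − Vt/C − PEEP = 34.0 − 490/40.8 − 9 = 34.0 − 12.01 − 9 = 12.99 cmH2O.
R = 12.99 / 0.85 = 15.282 cmH2O·s/L.

15.3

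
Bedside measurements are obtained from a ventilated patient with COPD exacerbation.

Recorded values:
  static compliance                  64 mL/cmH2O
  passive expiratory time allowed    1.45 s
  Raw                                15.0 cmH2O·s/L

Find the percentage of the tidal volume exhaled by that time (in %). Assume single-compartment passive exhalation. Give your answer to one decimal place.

τ = R × C = 15.0 × 64 mL/cmH2O = 15.0 × 0.064 L/cmH2O = 0.96 s.
Passive exhalation: V(t)/V₀ = e^(−t/τ) = e^(−1.45/0.96) = 0.2208.
Fraction exhaled = 1 − 0.2208 = 0.7792 → 77.92%.

77.9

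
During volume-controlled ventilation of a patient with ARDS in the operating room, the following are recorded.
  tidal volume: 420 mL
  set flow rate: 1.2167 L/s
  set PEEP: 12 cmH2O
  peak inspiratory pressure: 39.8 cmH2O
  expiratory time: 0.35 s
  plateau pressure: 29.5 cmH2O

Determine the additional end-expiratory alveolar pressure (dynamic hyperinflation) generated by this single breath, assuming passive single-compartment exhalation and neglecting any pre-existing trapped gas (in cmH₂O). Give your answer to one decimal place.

R = (PIP − Pplat)/V̇ = (39.8 − 29.5) / 1.2167 = 10.3/1.2167 = 8.466 cmH2O·s/L.
C = Vt/(Pplat − PEEP) = 420.0 / (29.5 − 12) = 420.0/17.5 = 24.0 mL/cmH2O.
τ = R × C = 8.466 × 0.024 L/cmH2O = 0.2032 s.
Fraction remaining = e^(−Te/τ) = e^(−0.35/0.2032) = 0.1786; trapped volume = 420.0 × 0.1786 = 75.012 mL.
Additional alveolar pressure from trapping ≈ V_trapped / C = 75.012 / 24.0 = 3.126 cmH2O.

3.1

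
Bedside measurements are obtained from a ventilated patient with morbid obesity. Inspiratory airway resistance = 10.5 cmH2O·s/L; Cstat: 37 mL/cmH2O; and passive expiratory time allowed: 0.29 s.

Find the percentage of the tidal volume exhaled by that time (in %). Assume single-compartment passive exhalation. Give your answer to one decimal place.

52.6

τ = R × C = 10.5 × 37 mL/cmH2O = 10.5 × 0.037 L/cmH2O = 0.3885 s.
Passive exhalation: V(t)/V₀ = e^(−t/τ) = e^(−0.29/0.3885) = 0.474.
Fraction exhaled = 1 − 0.474 = 0.526 → 52.6%.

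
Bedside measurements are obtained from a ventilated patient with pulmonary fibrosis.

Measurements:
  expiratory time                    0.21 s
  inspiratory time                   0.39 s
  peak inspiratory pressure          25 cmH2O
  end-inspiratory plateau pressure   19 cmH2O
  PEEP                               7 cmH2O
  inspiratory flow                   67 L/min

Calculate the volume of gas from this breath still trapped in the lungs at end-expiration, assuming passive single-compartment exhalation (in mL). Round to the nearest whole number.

148

Flow: 67 L/min ÷ 60 = 1.1167 L/s.
Vt = flow × Ti = 1.1167 L/s × 0.39 s × 1000 mL/L = 435.51 mL.
R = (PIP − Pplat)/V̇ = (25 − 19) / 1.1167 = 6.0/1.1167 = 5.373 cmH2O·s/L.
C = Vt/(Pplat − PEEP) = 435.51 / (19 − 7) = 435.51/12.0 = 36.293 mL/cmH2O.
τ = R × C = 5.373 × 0.03629 L/cmH2O = 0.195 s.
Fraction remaining = e^(−Te/τ) = e^(−0.21/0.195) = 0.3406.
Trapped volume = 435.51 × 0.3406 = 148.33 mL.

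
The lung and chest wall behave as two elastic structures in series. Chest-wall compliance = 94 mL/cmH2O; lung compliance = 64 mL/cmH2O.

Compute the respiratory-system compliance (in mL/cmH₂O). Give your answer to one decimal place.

38.1

Lung and chest wall are elastances in series: 1/Crs = 1/CL + 1/Ccw.
1/Crs = 1/64 + 1/94 = 0.02626.
Crs = 38.081 mL/cmH2O.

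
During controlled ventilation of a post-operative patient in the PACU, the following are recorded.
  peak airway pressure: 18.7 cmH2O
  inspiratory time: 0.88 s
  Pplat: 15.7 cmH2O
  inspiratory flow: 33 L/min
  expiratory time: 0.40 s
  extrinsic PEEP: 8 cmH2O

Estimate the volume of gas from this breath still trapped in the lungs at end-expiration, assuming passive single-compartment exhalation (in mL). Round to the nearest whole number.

151

Flow: 33 L/min ÷ 60 = 0.55 L/s.
Vt = flow × Ti = 0.55 L/s × 0.88 s × 1000 mL/L = 484.0 mL.
R = (PIP − Pplat)/V̇ = (18.7 − 15.7) / 0.55 = 3.0/0.55 = 5.455 cmH2O·s/L.
C = Vt/(Pplat − PEEP) = 484.0 / (15.7 − 8) = 484.0/7.7 = 62.857 mL/cmH2O.
τ = R × C = 5.455 × 0.06286 L/cmH2O = 0.3429 s.
Fraction remaining = e^(−Te/τ) = e^(−0.40/0.3429) = 0.3114.
Trapped volume = 484.0 × 0.3114 = 150.72 mL.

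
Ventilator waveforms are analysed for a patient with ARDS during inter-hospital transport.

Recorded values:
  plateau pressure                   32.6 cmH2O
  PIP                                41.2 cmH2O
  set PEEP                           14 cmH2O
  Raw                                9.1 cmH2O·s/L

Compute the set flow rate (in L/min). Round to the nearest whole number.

flow = (PIP − Pplat) / Raw = (41.2 − 32.6) / 9.1 = 0.9451 L/s × 60 = 56.706 L/min.

57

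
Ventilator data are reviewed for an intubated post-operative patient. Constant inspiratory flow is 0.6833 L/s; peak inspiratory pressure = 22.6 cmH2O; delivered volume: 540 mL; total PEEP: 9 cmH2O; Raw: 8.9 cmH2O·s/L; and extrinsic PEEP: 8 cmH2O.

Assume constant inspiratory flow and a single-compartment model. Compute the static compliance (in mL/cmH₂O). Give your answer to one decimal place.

Total PEEP = 9 cmH2O (set 8 + intrinsic 1); this is the baseline alveolar pressure.
Equation of motion (constant flow): PIP = Vt/C + R·V̇ + PEEP.
Vt/C = PIP − R·V̇ − PEEP = 22.6 − 8.9×0.6833 − 9 = 22.6 − 6.081 − 9 = 7.519 cmH2O.
C = Vt / 7.519 = 540 / 7.519 = 71.818 mL/cmH2O.

71.8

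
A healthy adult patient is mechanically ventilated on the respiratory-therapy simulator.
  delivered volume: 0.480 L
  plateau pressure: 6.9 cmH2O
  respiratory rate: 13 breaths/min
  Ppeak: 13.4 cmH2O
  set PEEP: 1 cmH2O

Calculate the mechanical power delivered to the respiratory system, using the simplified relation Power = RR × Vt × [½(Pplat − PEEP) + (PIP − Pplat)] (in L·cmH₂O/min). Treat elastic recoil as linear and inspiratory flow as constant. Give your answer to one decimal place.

59.0

Per-breath work = Vt × [½(Pplat−PEEP) + (PIP−Pplat)] = 0.480 × [0.5×5.9 + 6.5] = 0.480 × 9.45 = 4.536 L·cmH2O.
Power = 13 × 4.536 = 58.968 L·cmH2O/min.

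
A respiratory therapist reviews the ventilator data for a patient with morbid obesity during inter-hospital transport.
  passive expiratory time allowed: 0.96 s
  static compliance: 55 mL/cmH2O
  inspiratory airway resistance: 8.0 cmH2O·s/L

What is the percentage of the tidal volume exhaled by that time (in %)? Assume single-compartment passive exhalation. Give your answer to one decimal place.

88.7

τ = R × C = 8.0 × 55 mL/cmH2O = 8.0 × 0.055 L/cmH2O = 0.44 s.
Passive exhalation: V(t)/V₀ = e^(−t/τ) = e^(−0.96/0.44) = 0.1128.
Fraction exhaled = 1 − 0.1128 = 0.8872 → 88.72%.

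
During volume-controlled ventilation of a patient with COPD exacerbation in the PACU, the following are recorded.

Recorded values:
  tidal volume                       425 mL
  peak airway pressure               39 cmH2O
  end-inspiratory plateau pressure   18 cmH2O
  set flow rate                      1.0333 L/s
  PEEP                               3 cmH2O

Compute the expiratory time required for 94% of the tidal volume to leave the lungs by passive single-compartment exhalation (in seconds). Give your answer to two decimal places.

R = (PIP − Pplat)/V̇ = (39 − 18) / 1.0333 = 21.0/1.0333 = 20.323 cmH2O·s/L.
C = Vt/(Pplat − PEEP) = 425.0 / (18 − 3) = 425.0/15.0 = 28.333 mL/cmH2O.
τ = R × C = 20.323 × 0.02833 L/cmH2O = 0.5758 s.
t = −τ·ln(1 − 0.94) = −0.5758·ln(0.06) = 1.62 s.

1.62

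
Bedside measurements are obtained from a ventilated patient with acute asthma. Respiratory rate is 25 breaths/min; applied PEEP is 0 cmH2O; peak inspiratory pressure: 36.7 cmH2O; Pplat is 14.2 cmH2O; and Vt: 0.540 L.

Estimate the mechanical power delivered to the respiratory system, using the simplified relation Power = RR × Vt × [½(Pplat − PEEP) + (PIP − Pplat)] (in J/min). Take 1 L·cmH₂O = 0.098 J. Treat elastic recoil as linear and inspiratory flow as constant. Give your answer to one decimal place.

Per-breath work = Vt × [½(Pplat−PEEP) + (PIP−Pplat)] = 0.540 × [0.5×14.2 + 22.5] = 0.540 × 29.6 = 15.984 L·cmH2O.
Power = 25 × 15.984 = 399.6 L·cmH2O/min.
× 0.098 J/(L·cmH2O) → 39.161 J/min.

39.2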